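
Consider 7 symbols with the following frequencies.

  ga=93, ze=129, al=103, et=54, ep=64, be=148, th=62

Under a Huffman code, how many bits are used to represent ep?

3

Repeatedly merge the two smallest:
et(54) + th(62) → 116
ep(64) + ga(93) → 157
al(103) + 116 → 219
ze(129) + be(148) → 277
157 + 219 → 376
277 + 376 → 653
ep's leaf is at depth 3, giving a 3-bit codeword.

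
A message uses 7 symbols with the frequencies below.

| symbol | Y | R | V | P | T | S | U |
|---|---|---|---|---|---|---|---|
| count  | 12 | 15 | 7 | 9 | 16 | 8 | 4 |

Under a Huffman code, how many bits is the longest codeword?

Merge the two lowest-weight nodes at each step:
combine U(4), V(7) → 11
combine S(8), P(9) → 17
combine 11, Y(12) → 23
combine R(15), T(16) → 31
combine 17, 23 → 40
combine 31, 40 → 71
The first pair merged (U, V) ends up deepest, at depth 4.

4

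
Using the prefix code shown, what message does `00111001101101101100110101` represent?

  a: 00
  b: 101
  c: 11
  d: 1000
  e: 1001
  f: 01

acebbbebf

Read left to right; each codeword is recognised as soon as it completes (prefix code):
  00→a | 11→c | 1001→e | 101→b | 101→b | 101→b | 1001→e | 101→b | 01→f
Decoded message: acebbbebf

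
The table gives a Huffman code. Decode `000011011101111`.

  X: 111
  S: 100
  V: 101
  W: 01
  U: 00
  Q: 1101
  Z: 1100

Read left to right; each codeword is recognised as soon as it completes (prefix code):
  00→U | 00→U | 1101→Q | 1101→Q | 111→X
Decoded message: UUQQX

UUQQX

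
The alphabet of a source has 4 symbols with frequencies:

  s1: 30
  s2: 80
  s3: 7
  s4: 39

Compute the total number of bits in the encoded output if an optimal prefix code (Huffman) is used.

Merge the two smallest weights repeatedly:
combine s3(7), s1(30) → 37
combine 37, s4(39) → 76
combine 76, s2(80) → 156
Each symbol's bit-cost is frequency × depth; summing gives 269 bits (equivalently 37 + 76 + 156).

269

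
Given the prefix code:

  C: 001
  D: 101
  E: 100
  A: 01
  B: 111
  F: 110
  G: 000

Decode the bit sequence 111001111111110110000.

Read left to right; each codeword is recognised as soon as it completes (prefix code):
  111→B | 001→C | 111→B | 111→B | 110→F | 110→F | 000→G
Decoded message: BCBBFFG

BCBBFFG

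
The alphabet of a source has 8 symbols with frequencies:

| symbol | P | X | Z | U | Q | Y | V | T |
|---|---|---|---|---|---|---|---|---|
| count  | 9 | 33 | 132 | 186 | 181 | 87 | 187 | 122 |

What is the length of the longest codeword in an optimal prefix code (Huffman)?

Merge the two lowest-weight nodes at each step:
merge P(9) and X(33): 42
merge 42 and Y(87): 129
merge T(122) and 129: 251
merge Z(132) and Q(181): 313
merge U(186) and V(187): 373
merge 251 and 313: 564
merge 373 and 564: 937
Maximum depth reached is 5.

5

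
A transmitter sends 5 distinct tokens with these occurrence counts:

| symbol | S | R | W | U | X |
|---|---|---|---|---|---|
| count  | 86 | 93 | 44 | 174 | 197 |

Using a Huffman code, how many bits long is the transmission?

1318

Build the Huffman tree bottom-up:
merge W(44) and S(86): 130
merge R(93) and 130: 223
merge U(174) and X(197): 371
merge 223 and 371: 594
Total encoded bits = sum of merged weights = 130 + 223 + 371 + 594 = 1318.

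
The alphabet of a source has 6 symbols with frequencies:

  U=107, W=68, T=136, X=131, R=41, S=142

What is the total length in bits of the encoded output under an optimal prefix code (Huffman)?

Greedily combine the two least-frequent nodes:
R(41) + W(68) → 109
U(107) + 109 → 216
X(131) + T(136) → 267
S(142) + 216 → 358
267 + 358 → 625
Total encoded bits = sum of merged weights = 109 + 216 + 267 + 358 + 625 = 1575.

1575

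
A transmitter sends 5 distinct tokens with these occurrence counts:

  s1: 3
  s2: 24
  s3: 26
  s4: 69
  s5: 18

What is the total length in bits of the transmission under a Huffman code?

Merge the two smallest weights repeatedly:
s1(3) + s5(18) → 21
21 + s2(24) → 45
s3(26) + 45 → 71
s4(69) + 71 → 140
Total encoded bits = sum of merged weights = 21 + 45 + 71 + 140 = 277.

277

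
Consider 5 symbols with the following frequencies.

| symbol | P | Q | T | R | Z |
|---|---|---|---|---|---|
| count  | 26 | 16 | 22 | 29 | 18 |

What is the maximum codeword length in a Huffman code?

Merge the two lowest-weight nodes at each step:
merge Q(16) and Z(18): 34
merge T(22) and P(26): 48
merge R(29) and 34: 63
merge 48 and 63: 111
Maximum depth reached is 3.

3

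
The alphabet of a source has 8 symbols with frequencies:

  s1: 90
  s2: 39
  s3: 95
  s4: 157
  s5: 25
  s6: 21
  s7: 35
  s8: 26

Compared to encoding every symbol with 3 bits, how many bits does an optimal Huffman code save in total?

Fixed-length: 3 bits × 488 symbols = 1464 bits.
Huffman merges:
s6(21) + s5(25) → 46
s8(26) + s7(35) → 61
s2(39) + 46 → 85
61 + 85 → 146
s1(90) + s3(95) → 185
146 + s4(157) → 303
185 + 303 → 488
Huffman total = 46 + 61 + 85 + 146 + 185 + 303 + 488 = 1314 bits.
Saving = 1464 − 1314 = 150 bits.

150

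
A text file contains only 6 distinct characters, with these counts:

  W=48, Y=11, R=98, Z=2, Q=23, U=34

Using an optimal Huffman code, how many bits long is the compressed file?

453

Merge the two smallest weights repeatedly:
merge Z(2) and Y(11): 13
merge 13 and Q(23): 36
merge U(34) and 36: 70
merge W(48) and 70: 118
merge R(98) and 118: 216
The encoded length is the sum of every internal node's weight: 13 + 36 + 70 + 118 + 216 = 453 bits.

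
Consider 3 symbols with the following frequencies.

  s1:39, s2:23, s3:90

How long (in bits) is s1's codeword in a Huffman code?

2

Repeatedly merge the two smallest:
s2(23) + s1(39) → 62
62 + s3(90) → 152
The subtree containing s1 is merged 2 times, so code length = 2.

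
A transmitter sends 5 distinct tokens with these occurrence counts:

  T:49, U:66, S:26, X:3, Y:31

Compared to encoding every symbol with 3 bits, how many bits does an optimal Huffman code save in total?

Fixed-length: 3 bits × 175 symbols = 525 bits.
Huffman merges:
merge X(3) and S(26): 29
merge 29 and Y(31): 60
merge T(49) and 60: 109
merge U(66) and 109: 175
Huffman total = 29 + 60 + 109 + 175 = 373 bits.
Saving = 525 − 373 = 152 bits.

152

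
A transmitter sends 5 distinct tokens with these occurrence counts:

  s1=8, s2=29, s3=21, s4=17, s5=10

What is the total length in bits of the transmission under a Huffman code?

Greedily combine the two least-frequent nodes:
s1(8) + s5(10) → 18
s4(17) + 18 → 35
s3(21) + s2(29) → 50
35 + 50 → 85
The encoded length is the sum of every internal node's weight: 18 + 35 + 50 + 85 = 188 bits.

188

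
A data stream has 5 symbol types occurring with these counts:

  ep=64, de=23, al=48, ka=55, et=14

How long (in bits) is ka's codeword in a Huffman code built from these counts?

2

Huffman merges, smallest pair first:
combine et(14), de(23) → 37
combine 37, al(48) → 85
combine ka(55), ep(64) → 119
combine 85, 119 → 204
ka's leaf is at depth 2, giving a 2-bit codeword.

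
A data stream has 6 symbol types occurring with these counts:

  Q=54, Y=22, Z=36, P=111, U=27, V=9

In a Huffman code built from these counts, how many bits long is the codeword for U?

3

Repeatedly merge the two smallest:
combine V(9), Y(22) → 31
combine U(27), 31 → 58
combine Z(36), Q(54) → 90
combine 58, 90 → 148
combine P(111), 148 → 259
The subtree containing U is merged 3 times, so code length = 3.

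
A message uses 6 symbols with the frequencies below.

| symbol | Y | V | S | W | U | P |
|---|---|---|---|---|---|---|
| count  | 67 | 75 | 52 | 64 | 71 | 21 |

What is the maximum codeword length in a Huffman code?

Merge the two lowest-weight nodes at each step:
P(21) + S(52) → 73
W(64) + Y(67) → 131
U(71) + 73 → 144
V(75) + 131 → 206
144 + 206 → 350
The rarest symbols sit at the bottom; the longest codeword is 3 bits.

3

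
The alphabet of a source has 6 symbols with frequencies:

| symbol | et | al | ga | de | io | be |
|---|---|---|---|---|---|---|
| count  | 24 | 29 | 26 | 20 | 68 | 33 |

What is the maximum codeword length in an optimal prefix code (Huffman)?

Merge the two lowest-weight nodes at each step:
merge de(20) and et(24): 44
merge ga(26) and al(29): 55
merge be(33) and 44: 77
merge 55 and io(68): 123
merge 77 and 123: 200
The rarest symbols sit at the bottom; the longest codeword is 3 bits.

3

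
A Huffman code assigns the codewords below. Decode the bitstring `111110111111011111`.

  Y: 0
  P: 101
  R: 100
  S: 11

SSPSSPSS

Read left to right; each codeword is recognised as soon as it completes (prefix code):
  11→S | 11→S | 101→P | 11→S | 11→S | 101→P | 11→S | 11→S
Decoded message: SSPSSPSS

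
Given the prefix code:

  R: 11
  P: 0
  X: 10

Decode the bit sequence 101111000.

XRRPPP

Read left to right; each codeword is recognised as soon as it completes (prefix code):
  10→X | 11→R | 11→R | 0→P | 0→P | 0→P
Decoded message: XRRPPP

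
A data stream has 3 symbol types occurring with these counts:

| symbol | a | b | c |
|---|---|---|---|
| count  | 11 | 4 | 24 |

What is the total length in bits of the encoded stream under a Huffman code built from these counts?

54

Greedily combine the two least-frequent nodes:
combine b(4), a(11) → 15
combine 15, c(24) → 39
The encoded length is the sum of every internal node's weight: 15 + 39 = 54 bits.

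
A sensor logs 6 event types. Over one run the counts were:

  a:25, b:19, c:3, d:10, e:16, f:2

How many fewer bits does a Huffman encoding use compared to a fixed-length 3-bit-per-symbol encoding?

55

Fixed-length: 3 bits × 75 symbols = 225 bits.
Huffman merges:
combine f(2), c(3) → 5
combine 5, d(10) → 15
combine 15, e(16) → 31
combine b(19), a(25) → 44
combine 31, 44 → 75
Huffman total = 5 + 15 + 31 + 44 + 75 = 170 bits.
Saving = 225 − 170 = 55 bits.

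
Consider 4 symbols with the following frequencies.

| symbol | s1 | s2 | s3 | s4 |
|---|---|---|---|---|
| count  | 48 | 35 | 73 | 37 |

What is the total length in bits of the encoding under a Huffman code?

385

Greedily combine the two least-frequent nodes:
merge s2(35) and s4(37): 72
merge s1(48) and 72: 120
merge s3(73) and 120: 193
Each symbol's bit-cost is frequency × depth; summing gives 385 bits (equivalently 72 + 120 + 193).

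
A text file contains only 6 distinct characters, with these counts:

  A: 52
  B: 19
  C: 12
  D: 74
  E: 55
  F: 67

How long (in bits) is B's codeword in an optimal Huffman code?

Repeatedly merge the two smallest:
merge C(12) and B(19): 31
merge 31 and A(52): 83
merge E(55) and F(67): 122
merge D(74) and 83: 157
merge 122 and 157: 279
B sits 4 levels below the root, so its codeword is 4 bits.

4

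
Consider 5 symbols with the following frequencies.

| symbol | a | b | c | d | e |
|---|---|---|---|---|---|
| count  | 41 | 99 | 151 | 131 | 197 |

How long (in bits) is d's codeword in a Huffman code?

2

Huffman merges, smallest pair first:
merge a(41) and b(99): 140
merge d(131) and 140: 271
merge c(151) and e(197): 348
merge 271 and 348: 619
d sits 2 levels below the root, so its codeword is 2 bits.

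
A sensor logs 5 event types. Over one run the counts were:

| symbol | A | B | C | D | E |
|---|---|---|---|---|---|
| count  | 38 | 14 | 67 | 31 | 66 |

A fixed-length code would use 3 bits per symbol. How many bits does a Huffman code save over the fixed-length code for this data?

171

Fixed-length: 3 bits × 216 symbols = 648 bits.
Huffman merges:
merge B(14) and D(31): 45
merge A(38) and 45: 83
merge E(66) and C(67): 133
merge 83 and 133: 216
Huffman total = 45 + 83 + 133 + 216 = 477 bits.
Saving = 648 − 477 = 171 bits.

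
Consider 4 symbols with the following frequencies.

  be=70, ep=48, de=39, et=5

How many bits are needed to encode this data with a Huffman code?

Greedily combine the two least-frequent nodes:
merge et(5) and de(39): 44
merge 44 and ep(48): 92
merge be(70) and 92: 162
The encoded length is the sum of every internal node's weight: 44 + 92 + 162 = 298 bits.

298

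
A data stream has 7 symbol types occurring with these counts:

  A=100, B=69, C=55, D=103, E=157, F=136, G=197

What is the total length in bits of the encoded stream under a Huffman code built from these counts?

2221

Greedily combine the two least-frequent nodes:
C(55) + B(69) → 124
A(100) + D(103) → 203
124 + F(136) → 260
E(157) + G(197) → 354
203 + 260 → 463
354 + 463 → 817
Total encoded bits = sum of merged weights = 124 + 203 + 260 + 354 + 463 + 817 = 2221.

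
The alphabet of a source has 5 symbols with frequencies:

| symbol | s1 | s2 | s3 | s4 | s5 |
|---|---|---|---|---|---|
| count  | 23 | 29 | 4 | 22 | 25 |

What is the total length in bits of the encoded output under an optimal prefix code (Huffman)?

232

Build the Huffman tree bottom-up:
merge s3(4) and s4(22): 26
merge s1(23) and s5(25): 48
merge 26 and s2(29): 55
merge 48 and 55: 103
Each symbol's bit-cost is frequency × depth; summing gives 232 bits (equivalently 26 + 48 + 55 + 103).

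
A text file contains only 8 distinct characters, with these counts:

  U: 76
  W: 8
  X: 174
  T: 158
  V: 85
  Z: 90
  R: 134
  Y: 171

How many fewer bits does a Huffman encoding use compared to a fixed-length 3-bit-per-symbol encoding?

Fixed-length: 3 bits × 896 symbols = 2688 bits.
Huffman merges:
W(8) + U(76) → 84
84 + V(85) → 169
Z(90) + R(134) → 224
T(158) + 169 → 327
Y(171) + X(174) → 345
224 + 327 → 551
345 + 551 → 896
Huffman total = 84 + 169 + 224 + 327 + 345 + 551 + 896 = 2596 bits.
Saving = 2688 − 2596 = 92 bits.

92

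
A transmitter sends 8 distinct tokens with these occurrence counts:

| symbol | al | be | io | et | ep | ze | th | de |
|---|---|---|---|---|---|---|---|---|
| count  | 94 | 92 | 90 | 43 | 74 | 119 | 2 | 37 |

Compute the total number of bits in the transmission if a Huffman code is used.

1561

Merge the two smallest weights repeatedly:
th(2) + de(37) → 39
39 + et(43) → 82
ep(74) + 82 → 156
io(90) + be(92) → 182
al(94) + ze(119) → 213
156 + 182 → 338
213 + 338 → 551
Total encoded bits = sum of merged weights = 39 + 82 + 156 + 182 + 213 + 338 + 551 = 1561.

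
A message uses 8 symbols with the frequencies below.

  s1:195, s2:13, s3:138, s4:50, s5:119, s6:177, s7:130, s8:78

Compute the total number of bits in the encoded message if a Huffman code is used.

Merge the two smallest weights repeatedly:
merge s2(13) and s4(50): 63
merge 63 and s8(78): 141
merge s5(119) and s7(130): 249
merge s3(138) and 141: 279
merge s6(177) and s1(195): 372
merge 249 and 279: 528
merge 372 and 528: 900
Total encoded bits = sum of merged weights = 63 + 141 + 249 + 279 + 372 + 528 + 900 = 2532.

2532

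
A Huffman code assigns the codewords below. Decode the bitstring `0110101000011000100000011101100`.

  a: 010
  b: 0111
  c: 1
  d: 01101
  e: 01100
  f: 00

dafeaffbe

Read left to right; each codeword is recognised as soon as it completes (prefix code):
  01101→d | 010→a | 00→f | 01100→e | 010→a | 00→f | 00→f | 0111→b | 01100→e
Decoded message: dafeaffbe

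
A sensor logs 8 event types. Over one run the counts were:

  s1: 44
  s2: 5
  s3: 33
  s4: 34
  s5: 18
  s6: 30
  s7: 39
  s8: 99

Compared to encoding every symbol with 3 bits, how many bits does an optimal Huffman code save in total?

76

Fixed-length: 3 bits × 302 symbols = 906 bits.
Huffman merges:
s2(5) + s5(18) → 23
23 + s6(30) → 53
s3(33) + s4(34) → 67
s7(39) + s1(44) → 83
53 + 67 → 120
83 + s8(99) → 182
120 + 182 → 302
Huffman total = 23 + 53 + 67 + 83 + 120 + 182 + 302 = 830 bits.
Saving = 906 − 830 = 76 bits.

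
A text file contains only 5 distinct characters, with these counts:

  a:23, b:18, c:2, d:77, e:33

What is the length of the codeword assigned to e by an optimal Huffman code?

2

Build the tree from the bottom:
combine c(2), b(18) → 20
combine 20, a(23) → 43
combine e(33), 43 → 76
combine 76, d(77) → 153
e sits 2 levels below the root, so its codeword is 2 bits.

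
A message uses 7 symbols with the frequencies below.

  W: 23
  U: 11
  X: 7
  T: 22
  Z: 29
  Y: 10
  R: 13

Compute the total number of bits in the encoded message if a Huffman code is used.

Greedily combine the two least-frequent nodes:
combine X(7), Y(10) → 17
combine U(11), R(13) → 24
combine 17, T(22) → 39
combine W(23), 24 → 47
combine Z(29), 39 → 68
combine 47, 68 → 115
Total encoded bits = sum of merged weights = 17 + 24 + 39 + 47 + 68 + 115 = 310.

310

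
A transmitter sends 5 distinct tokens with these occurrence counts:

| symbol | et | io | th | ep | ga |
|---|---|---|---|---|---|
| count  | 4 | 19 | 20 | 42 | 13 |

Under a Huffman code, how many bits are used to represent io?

Huffman merges, smallest pair first:
combine et(4), ga(13) → 17
combine 17, io(19) → 36
combine th(20), 36 → 56
combine ep(42), 56 → 98
The subtree containing io is merged 3 times, so code length = 3.

3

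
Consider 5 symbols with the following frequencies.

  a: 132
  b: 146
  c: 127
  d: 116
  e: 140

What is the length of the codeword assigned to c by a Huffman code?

Huffman merges, smallest pair first:
combine d(116), c(127) → 243
combine a(132), e(140) → 272
combine b(146), 243 → 389
combine 272, 389 → 661
The subtree containing c is merged 3 times, so code length = 3.

3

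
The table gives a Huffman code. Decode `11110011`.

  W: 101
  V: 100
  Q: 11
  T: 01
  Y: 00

QQYQ

Read left to right; each codeword is recognised as soon as it completes (prefix code):
  11→Q | 11→Q | 00→Y | 11→Q
Decoded message: QQYQ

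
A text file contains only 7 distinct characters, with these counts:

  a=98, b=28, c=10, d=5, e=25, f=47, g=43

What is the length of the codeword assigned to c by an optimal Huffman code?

5

Build the tree from the bottom:
combine d(5), c(10) → 15
combine 15, e(25) → 40
combine b(28), 40 → 68
combine g(43), f(47) → 90
combine 68, 90 → 158
combine a(98), 158 → 256
c's leaf is at depth 5, giving a 5-bit codeword.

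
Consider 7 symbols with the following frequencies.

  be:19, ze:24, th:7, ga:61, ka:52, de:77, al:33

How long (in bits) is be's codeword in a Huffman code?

5

Repeatedly merge the two smallest:
merge th(7) and be(19): 26
merge ze(24) and 26: 50
merge al(33) and 50: 83
merge ka(52) and ga(61): 113
merge de(77) and 83: 160
merge 113 and 160: 273
The subtree containing be is merged 5 times, so code length = 5.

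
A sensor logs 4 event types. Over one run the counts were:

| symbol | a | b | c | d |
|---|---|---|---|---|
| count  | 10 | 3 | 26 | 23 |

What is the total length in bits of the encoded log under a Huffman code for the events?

Greedily combine the two least-frequent nodes:
merge b(3) and a(10): 13
merge 13 and d(23): 36
merge c(26) and 36: 62
Each symbol's bit-cost is frequency × depth; summing gives 111 bits (equivalently 13 + 36 + 62).

111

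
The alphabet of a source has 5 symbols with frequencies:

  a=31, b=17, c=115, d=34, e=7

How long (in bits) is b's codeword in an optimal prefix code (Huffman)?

Build the tree from the bottom:
combine e(7), b(17) → 24
combine 24, a(31) → 55
combine d(34), 55 → 89
combine 89, c(115) → 204
The subtree containing b is merged 4 times, so code length = 4.

4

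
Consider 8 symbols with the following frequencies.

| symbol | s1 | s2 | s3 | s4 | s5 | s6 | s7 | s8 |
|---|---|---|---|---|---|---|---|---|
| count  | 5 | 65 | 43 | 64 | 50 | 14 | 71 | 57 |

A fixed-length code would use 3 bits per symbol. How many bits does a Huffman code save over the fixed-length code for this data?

55

Fixed-length: 3 bits × 369 symbols = 1107 bits.
Huffman merges:
combine s1(5), s6(14) → 19
combine 19, s3(43) → 62
combine s5(50), s8(57) → 107
combine 62, s4(64) → 126
combine s2(65), s7(71) → 136
combine 107, 126 → 233
combine 136, 233 → 369
Huffman total = 19 + 62 + 107 + 126 + 136 + 233 + 369 = 1052 bits.
Saving = 1107 − 1052 = 55 bits.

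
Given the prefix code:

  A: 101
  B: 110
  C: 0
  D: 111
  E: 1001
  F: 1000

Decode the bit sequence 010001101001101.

Read left to right; each codeword is recognised as soon as it completes (prefix code):
  0→C | 1000→F | 110→B | 1001→E | 101→A
Decoded message: CFBEA

CFBEA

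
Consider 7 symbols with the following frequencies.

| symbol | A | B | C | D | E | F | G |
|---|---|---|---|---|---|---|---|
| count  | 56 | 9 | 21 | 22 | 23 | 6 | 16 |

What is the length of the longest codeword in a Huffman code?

5

Merge the two lowest-weight nodes at each step:
combine F(6), B(9) → 15
combine 15, G(16) → 31
combine C(21), D(22) → 43
combine E(23), 31 → 54
combine 43, 54 → 97
combine A(56), 97 → 153
Maximum depth reached is 5.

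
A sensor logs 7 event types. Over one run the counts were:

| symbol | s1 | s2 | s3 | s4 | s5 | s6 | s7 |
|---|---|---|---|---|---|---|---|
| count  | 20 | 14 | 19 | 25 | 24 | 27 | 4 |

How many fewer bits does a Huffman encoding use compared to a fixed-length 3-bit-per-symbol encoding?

Fixed-length: 3 bits × 133 symbols = 399 bits.
Huffman merges:
merge s7(4) and s2(14): 18
merge 18 and s3(19): 37
merge s1(20) and s5(24): 44
merge s4(25) and s6(27): 52
merge 37 and 44: 81
merge 52 and 81: 133
Huffman total = 18 + 37 + 44 + 52 + 81 + 133 = 365 bits.
Saving = 399 − 365 = 34 bits.

34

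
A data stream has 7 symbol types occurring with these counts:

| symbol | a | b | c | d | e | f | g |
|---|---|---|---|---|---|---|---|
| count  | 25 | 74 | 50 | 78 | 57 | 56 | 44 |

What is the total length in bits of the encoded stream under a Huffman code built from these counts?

Build the Huffman tree bottom-up:
a(25) + g(44) → 69
c(50) + f(56) → 106
e(57) + 69 → 126
b(74) + d(78) → 152
106 + 126 → 232
152 + 232 → 384
Total encoded bits = sum of merged weights = 69 + 106 + 126 + 152 + 232 + 384 = 1069.

1069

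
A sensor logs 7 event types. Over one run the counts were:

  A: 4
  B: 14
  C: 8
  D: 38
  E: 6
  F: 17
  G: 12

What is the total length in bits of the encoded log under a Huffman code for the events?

249

Build the Huffman tree bottom-up:
A(4) + E(6) → 10
C(8) + 10 → 18
G(12) + B(14) → 26
F(17) + 18 → 35
26 + 35 → 61
D(38) + 61 → 99
Each symbol's bit-cost is frequency × depth; summing gives 249 bits (equivalently 10 + 18 + 26 + 35 + 61 + 99).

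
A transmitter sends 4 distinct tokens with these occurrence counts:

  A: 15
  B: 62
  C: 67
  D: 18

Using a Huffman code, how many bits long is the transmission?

Build the Huffman tree bottom-up:
merge A(15) and D(18): 33
merge 33 and B(62): 95
merge C(67) and 95: 162
The encoded length is the sum of every internal node's weight: 33 + 95 + 162 = 290 bits.

290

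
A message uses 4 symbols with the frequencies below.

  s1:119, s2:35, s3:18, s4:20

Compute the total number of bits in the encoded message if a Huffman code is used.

303

Build the Huffman tree bottom-up:
s3(18) + s4(20) → 38
s2(35) + 38 → 73
73 + s1(119) → 192
Each symbol's bit-cost is frequency × depth; summing gives 303 bits (equivalently 38 + 73 + 192).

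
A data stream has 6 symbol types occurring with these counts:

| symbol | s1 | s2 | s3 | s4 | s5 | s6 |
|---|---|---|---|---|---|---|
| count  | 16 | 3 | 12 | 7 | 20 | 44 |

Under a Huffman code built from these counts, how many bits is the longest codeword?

Merge the two lowest-weight nodes at each step:
merge s2(3) and s4(7): 10
merge 10 and s3(12): 22
merge s1(16) and s5(20): 36
merge 22 and 36: 58
merge s6(44) and 58: 102
The rarest symbols sit at the bottom; the longest codeword is 4 bits.

4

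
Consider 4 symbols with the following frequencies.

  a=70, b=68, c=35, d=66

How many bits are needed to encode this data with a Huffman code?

478

Merge the two smallest weights repeatedly:
combine c(35), d(66) → 101
combine b(68), a(70) → 138
combine 101, 138 → 239
Each symbol's bit-cost is frequency × depth; summing gives 478 bits (equivalently 101 + 138 + 239).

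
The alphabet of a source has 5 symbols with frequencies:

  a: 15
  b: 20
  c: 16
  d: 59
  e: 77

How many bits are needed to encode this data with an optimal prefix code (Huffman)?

Greedily combine the two least-frequent nodes:
combine a(15), c(16) → 31
combine b(20), 31 → 51
combine 51, d(59) → 110
combine e(77), 110 → 187
Each symbol's bit-cost is frequency × depth; summing gives 379 bits (equivalently 31 + 51 + 110 + 187).

379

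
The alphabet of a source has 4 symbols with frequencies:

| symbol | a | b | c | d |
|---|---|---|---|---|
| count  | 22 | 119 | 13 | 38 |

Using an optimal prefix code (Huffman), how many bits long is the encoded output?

Greedily combine the two least-frequent nodes:
c(13) + a(22) → 35
35 + d(38) → 73
73 + b(119) → 192
The encoded length is the sum of every internal node's weight: 35 + 73 + 192 = 300 bits.

300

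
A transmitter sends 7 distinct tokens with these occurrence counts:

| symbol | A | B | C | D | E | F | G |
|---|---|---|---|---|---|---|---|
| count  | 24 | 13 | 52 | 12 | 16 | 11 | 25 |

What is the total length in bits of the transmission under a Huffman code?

Build the Huffman tree bottom-up:
merge F(11) and D(12): 23
merge B(13) and E(16): 29
merge 23 and A(24): 47
merge G(25) and 29: 54
merge 47 and C(52): 99
merge 54 and 99: 153
The encoded length is the sum of every internal node's weight: 23 + 29 + 47 + 54 + 99 + 153 = 405 bits.

405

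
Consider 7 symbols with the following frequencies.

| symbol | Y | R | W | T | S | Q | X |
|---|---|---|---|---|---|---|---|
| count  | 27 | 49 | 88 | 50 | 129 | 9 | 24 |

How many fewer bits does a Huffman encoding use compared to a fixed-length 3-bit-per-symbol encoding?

184

Fixed-length: 3 bits × 376 symbols = 1128 bits.
Huffman merges:
Q(9) + X(24) → 33
Y(27) + 33 → 60
R(49) + T(50) → 99
60 + W(88) → 148
99 + S(129) → 228
148 + 228 → 376
Huffman total = 33 + 60 + 99 + 148 + 228 + 376 = 944 bits.
Saving = 1128 − 944 = 184 bits.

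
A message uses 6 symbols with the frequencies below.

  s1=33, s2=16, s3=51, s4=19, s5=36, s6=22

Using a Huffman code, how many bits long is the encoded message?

444

Build the Huffman tree bottom-up:
merge s2(16) and s4(19): 35
merge s6(22) and s1(33): 55
merge 35 and s5(36): 71
merge s3(51) and 55: 106
merge 71 and 106: 177
Each symbol's bit-cost is frequency × depth; summing gives 444 bits (equivalently 35 + 55 + 71 + 106 + 177).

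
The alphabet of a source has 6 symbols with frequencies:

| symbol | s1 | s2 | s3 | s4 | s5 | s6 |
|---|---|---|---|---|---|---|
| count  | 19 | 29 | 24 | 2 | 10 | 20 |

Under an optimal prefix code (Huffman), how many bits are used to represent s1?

3

Build the tree from the bottom:
merge s4(2) and s5(10): 12
merge 12 and s1(19): 31
merge s6(20) and s3(24): 44
merge s2(29) and 31: 60
merge 44 and 60: 104
The subtree containing s1 is merged 3 times, so code length = 3.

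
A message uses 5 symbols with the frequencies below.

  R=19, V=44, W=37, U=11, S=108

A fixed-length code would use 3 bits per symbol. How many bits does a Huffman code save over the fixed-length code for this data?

230

Fixed-length: 3 bits × 219 symbols = 657 bits.
Huffman merges:
merge U(11) and R(19): 30
merge 30 and W(37): 67
merge V(44) and 67: 111
merge S(108) and 111: 219
Huffman total = 30 + 67 + 111 + 219 = 427 bits.
Saving = 657 − 427 = 230 bits.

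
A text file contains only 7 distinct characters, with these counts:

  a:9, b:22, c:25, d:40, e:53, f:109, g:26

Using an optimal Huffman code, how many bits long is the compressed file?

716

Greedily combine the two least-frequent nodes:
combine a(9), b(22) → 31
combine c(25), g(26) → 51
combine 31, d(40) → 71
combine 51, e(53) → 104
combine 71, 104 → 175
combine f(109), 175 → 284
Total encoded bits = sum of merged weights = 31 + 51 + 71 + 104 + 175 + 284 = 716.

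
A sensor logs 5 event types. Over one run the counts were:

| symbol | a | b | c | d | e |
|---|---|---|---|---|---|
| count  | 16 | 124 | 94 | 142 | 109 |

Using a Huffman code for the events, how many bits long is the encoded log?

1080

Build the Huffman tree bottom-up:
a(16) + c(94) → 110
e(109) + 110 → 219
b(124) + d(142) → 266
219 + 266 → 485
The encoded length is the sum of every internal node's weight: 110 + 219 + 266 + 485 = 1080 bits.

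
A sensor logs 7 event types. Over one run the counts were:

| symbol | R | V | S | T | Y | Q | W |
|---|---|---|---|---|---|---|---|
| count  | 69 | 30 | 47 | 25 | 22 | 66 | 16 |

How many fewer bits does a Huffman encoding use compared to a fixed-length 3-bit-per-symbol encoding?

Fixed-length: 3 bits × 275 symbols = 825 bits.
Huffman merges:
merge W(16) and Y(22): 38
merge T(25) and V(30): 55
merge 38 and S(47): 85
merge 55 and Q(66): 121
merge R(69) and 85: 154
merge 121 and 154: 275
Huffman total = 38 + 55 + 85 + 121 + 154 + 275 = 728 bits.
Saving = 825 − 728 = 97 bits.

97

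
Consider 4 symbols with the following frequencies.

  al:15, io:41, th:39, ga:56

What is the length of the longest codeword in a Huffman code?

Merge the two lowest-weight nodes at each step:
merge al(15) and th(39): 54
merge io(41) and 54: 95
merge ga(56) and 95: 151
The first pair merged (al, th) ends up deepest, at depth 3.

3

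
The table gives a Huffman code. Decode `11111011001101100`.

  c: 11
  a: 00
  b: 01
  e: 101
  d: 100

Read left to right; each codeword is recognised as soon as it completes (prefix code):
  11→c | 11→c | 101→e | 100→d | 11→c | 01→b | 100→d
Decoded message: ccedcbd

ccedcbd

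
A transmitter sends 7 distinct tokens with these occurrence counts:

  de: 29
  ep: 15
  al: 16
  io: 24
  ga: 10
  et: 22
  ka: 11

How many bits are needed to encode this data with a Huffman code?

349

Greedily combine the two least-frequent nodes:
combine ga(10), ka(11) → 21
combine ep(15), al(16) → 31
combine 21, et(22) → 43
combine io(24), de(29) → 53
combine 31, 43 → 74
combine 53, 74 → 127
Each symbol's bit-cost is frequency × depth; summing gives 349 bits (equivalently 21 + 31 + 43 + 53 + 74 + 127).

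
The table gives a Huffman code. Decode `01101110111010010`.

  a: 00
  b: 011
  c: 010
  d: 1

bbdbdcc

Read left to right; each codeword is recognised as soon as it completes (prefix code):
  011→b | 011→b | 1→d | 011→b | 1→d | 010→c | 010→c
Decoded message: bbdbdcc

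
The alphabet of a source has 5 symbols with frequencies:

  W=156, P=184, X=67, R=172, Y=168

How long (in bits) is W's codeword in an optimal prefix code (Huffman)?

Build the tree from the bottom:
X(67) + W(156) → 223
Y(168) + R(172) → 340
P(184) + 223 → 407
340 + 407 → 747
W's leaf is at depth 3, giving a 3-bit codeword.

3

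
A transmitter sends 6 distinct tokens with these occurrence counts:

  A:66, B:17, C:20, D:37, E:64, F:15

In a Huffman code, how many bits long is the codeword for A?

2

Huffman merges, smallest pair first:
merge F(15) and B(17): 32
merge C(20) and 32: 52
merge D(37) and 52: 89
merge E(64) and A(66): 130
merge 89 and 130: 219
The subtree containing A is merged 2 times, so code length = 2.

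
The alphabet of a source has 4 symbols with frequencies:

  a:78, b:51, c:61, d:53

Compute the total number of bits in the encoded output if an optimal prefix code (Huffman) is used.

Greedily combine the two least-frequent nodes:
b(51) + d(53) → 104
c(61) + a(78) → 139
104 + 139 → 243
Each symbol's bit-cost is frequency × depth; summing gives 486 bits (equivalently 104 + 139 + 243).

486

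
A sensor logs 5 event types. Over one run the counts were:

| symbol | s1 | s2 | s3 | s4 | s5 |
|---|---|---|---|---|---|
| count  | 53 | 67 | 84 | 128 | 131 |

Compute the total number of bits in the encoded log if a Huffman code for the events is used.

1046

Build the Huffman tree bottom-up:
merge s1(53) and s2(67): 120
merge s3(84) and 120: 204
merge s4(128) and s5(131): 259
merge 204 and 259: 463
The encoded length is the sum of every internal node's weight: 120 + 204 + 259 + 463 = 1046 bits.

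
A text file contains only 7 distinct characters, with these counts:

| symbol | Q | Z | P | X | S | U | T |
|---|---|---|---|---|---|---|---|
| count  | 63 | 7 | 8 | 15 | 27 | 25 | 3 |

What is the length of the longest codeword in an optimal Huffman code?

5

Merge the two lowest-weight nodes at each step:
combine T(3), Z(7) → 10
combine P(8), 10 → 18
combine X(15), 18 → 33
combine U(25), S(27) → 52
combine 33, 52 → 85
combine Q(63), 85 → 148
The rarest symbols sit at the bottom; the longest codeword is 5 bits.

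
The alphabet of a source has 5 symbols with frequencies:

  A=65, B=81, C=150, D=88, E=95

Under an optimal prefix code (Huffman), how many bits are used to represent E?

Huffman merges, smallest pair first:
merge A(65) and B(81): 146
merge D(88) and E(95): 183
merge 146 and C(150): 296
merge 183 and 296: 479
E sits 2 levels below the root, so its codeword is 2 bits.

2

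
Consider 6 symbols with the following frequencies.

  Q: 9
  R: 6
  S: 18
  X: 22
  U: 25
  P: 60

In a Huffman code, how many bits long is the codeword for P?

1

Build the tree from the bottom:
combine R(6), Q(9) → 15
combine 15, S(18) → 33
combine X(22), U(25) → 47
combine 33, 47 → 80
combine P(60), 80 → 140
P is merged only at the final step, so code length = 1.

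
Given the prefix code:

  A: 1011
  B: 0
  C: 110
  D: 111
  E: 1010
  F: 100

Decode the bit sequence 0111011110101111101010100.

Read left to right; each codeword is recognised as soon as it completes (prefix code):
  0→B | 111→D | 0→B | 111→D | 1010→E | 111→D | 110→C | 1010→E | 100→F
Decoded message: BDBDEDCEF

BDBDEDCEF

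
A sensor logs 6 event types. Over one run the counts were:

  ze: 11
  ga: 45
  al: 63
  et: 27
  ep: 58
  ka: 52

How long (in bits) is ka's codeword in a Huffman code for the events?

2

Repeatedly merge the two smallest:
combine ze(11), et(27) → 38
combine 38, ga(45) → 83
combine ka(52), ep(58) → 110
combine al(63), 83 → 146
combine 110, 146 → 256
ka's leaf is at depth 2, giving a 2-bit codeword.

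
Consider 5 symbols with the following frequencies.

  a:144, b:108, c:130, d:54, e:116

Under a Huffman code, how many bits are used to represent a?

2

Huffman merges, smallest pair first:
merge d(54) and b(108): 162
merge e(116) and c(130): 246
merge a(144) and 162: 306
merge 246 and 306: 552
a sits 2 levels below the root, so its codeword is 2 bits.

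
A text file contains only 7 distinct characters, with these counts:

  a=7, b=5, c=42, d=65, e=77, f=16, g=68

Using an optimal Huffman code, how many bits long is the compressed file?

Build the Huffman tree bottom-up:
combine b(5), a(7) → 12
combine 12, f(16) → 28
combine 28, c(42) → 70
combine d(65), g(68) → 133
combine 70, e(77) → 147
combine 133, 147 → 280
The encoded length is the sum of every internal node's weight: 12 + 28 + 70 + 133 + 147 + 280 = 670 bits.

670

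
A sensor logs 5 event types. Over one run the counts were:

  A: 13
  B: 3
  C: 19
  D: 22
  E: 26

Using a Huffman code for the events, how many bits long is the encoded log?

182

Build the Huffman tree bottom-up:
B(3) + A(13) → 16
16 + C(19) → 35
D(22) + E(26) → 48
35 + 48 → 83
Total encoded bits = sum of merged weights = 16 + 35 + 48 + 83 = 182.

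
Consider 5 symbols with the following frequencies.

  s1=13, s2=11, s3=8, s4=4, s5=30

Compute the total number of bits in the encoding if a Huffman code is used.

137

Greedily combine the two least-frequent nodes:
s4(4) + s3(8) → 12
s2(11) + 12 → 23
s1(13) + 23 → 36
s5(30) + 36 → 66
Total encoded bits = sum of merged weights = 12 + 23 + 36 + 66 = 137.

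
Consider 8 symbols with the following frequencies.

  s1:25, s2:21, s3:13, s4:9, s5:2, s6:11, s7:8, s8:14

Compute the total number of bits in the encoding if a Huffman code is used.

Greedily combine the two least-frequent nodes:
combine s5(2), s7(8) → 10
combine s4(9), 10 → 19
combine s6(11), s3(13) → 24
combine s8(14), 19 → 33
combine s2(21), 24 → 45
combine s1(25), 33 → 58
combine 45, 58 → 103
Each symbol's bit-cost is frequency × depth; summing gives 292 bits (equivalently 10 + 19 + 24 + 33 + 45 + 58 + 103).

292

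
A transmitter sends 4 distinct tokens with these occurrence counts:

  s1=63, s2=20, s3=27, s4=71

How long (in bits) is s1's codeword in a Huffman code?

2

Build the tree from the bottom:
s2(20) + s3(27) → 47
47 + s1(63) → 110
s4(71) + 110 → 181
s1's leaf is at depth 2, giving a 2-bit codeword.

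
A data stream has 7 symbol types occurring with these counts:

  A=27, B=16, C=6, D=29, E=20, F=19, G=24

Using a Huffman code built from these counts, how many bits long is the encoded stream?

Merge the two smallest weights repeatedly:
C(6) + B(16) → 22
F(19) + E(20) → 39
22 + G(24) → 46
A(27) + D(29) → 56
39 + 46 → 85
56 + 85 → 141
Total encoded bits = sum of merged weights = 22 + 39 + 46 + 56 + 85 + 141 = 389.

389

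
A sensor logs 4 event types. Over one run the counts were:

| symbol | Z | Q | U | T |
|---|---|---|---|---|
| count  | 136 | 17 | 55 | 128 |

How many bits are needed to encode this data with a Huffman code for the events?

Build the Huffman tree bottom-up:
Q(17) + U(55) → 72
72 + T(128) → 200
Z(136) + 200 → 336
The encoded length is the sum of every internal node's weight: 72 + 200 + 336 = 608 bits.

608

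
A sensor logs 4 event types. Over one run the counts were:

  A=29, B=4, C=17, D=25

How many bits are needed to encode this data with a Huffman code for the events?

Greedily combine the two least-frequent nodes:
combine B(4), C(17) → 21
combine 21, D(25) → 46
combine A(29), 46 → 75
Total encoded bits = sum of merged weights = 21 + 46 + 75 = 142.

142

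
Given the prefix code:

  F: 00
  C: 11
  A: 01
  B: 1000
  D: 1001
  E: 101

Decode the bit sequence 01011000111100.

AABCCF

Read left to right; each codeword is recognised as soon as it completes (prefix code):
  01→A | 01→A | 1000→B | 11→C | 11→C | 00→F
Decoded message: AABCCF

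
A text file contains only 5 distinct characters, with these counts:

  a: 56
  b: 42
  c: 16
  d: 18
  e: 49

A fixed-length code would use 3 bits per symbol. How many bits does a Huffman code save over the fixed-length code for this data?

147

Fixed-length: 3 bits × 181 symbols = 543 bits.
Huffman merges:
merge c(16) and d(18): 34
merge 34 and b(42): 76
merge e(49) and a(56): 105
merge 76 and 105: 181
Huffman total = 34 + 76 + 105 + 181 = 396 bits.
Saving = 543 − 396 = 147 bits.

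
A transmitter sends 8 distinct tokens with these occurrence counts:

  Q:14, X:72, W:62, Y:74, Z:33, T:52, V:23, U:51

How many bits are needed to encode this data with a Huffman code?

Merge the two smallest weights repeatedly:
Q(14) + V(23) → 37
Z(33) + 37 → 70
U(51) + T(52) → 103
W(62) + 70 → 132
X(72) + Y(74) → 146
103 + 132 → 235
146 + 235 → 381
The encoded length is the sum of every internal node's weight: 37 + 70 + 103 + 132 + 146 + 235 + 381 = 1104 bits.

1104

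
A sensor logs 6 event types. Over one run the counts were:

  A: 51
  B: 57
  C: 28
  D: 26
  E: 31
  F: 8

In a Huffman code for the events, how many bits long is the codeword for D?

3

Huffman merges, smallest pair first:
F(8) + D(26) → 34
C(28) + E(31) → 59
34 + A(51) → 85
B(57) + 59 → 116
85 + 116 → 201
D's leaf is at depth 3, giving a 3-bit codeword.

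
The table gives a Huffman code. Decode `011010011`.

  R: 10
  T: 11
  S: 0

Read left to right; each codeword is recognised as soon as it completes (prefix code):
  0→S | 11→T | 0→S | 10→R | 0→S | 11→T
Decoded message: STSRST

STSRST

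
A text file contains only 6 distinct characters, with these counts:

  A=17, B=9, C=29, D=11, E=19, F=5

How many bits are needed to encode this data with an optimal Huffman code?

Merge the two smallest weights repeatedly:
combine F(5), B(9) → 14
combine D(11), 14 → 25
combine A(17), E(19) → 36
combine 25, C(29) → 54
combine 36, 54 → 90
The encoded length is the sum of every internal node's weight: 14 + 25 + 36 + 54 + 90 = 219 bits.

219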